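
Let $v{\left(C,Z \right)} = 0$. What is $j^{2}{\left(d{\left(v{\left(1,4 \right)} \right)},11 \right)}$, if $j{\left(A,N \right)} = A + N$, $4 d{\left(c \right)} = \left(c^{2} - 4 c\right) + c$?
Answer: $121$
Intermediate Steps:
$d{\left(c \right)} = - \frac{3 c}{4} + \frac{c^{2}}{4}$ ($d{\left(c \right)} = \frac{\left(c^{2} - 4 c\right) + c}{4} = \frac{c^{2} - 3 c}{4} = - \frac{3 c}{4} + \frac{c^{2}}{4}$)
$j^{2}{\left(d{\left(v{\left(1,4 \right)} \right)},11 \right)} = \left(\frac{1}{4} \cdot 0 \left(-3 + 0\right) + 11\right)^{2} = \left(\frac{1}{4} \cdot 0 \left(-3\right) + 11\right)^{2} = \left(0 + 11\right)^{2} = 11^{2} = 121$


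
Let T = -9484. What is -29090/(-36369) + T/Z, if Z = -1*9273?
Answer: 204891722/112416579 ≈ 1.8226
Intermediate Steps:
Z = -9273
-29090/(-36369) + T/Z = -29090/(-36369) - 9484/(-9273) = -29090*(-1/36369) - 9484*(-1/9273) = 29090/36369 + 9484/9273 = 204891722/112416579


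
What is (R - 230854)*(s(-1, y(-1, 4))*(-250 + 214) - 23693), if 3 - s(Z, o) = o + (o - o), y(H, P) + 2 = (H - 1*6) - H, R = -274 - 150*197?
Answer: 6279472342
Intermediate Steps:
R = -29824 (R = -274 - 29550 = -29824)
y(H, P) = -8 (y(H, P) = -2 + ((H - 1*6) - H) = -2 + ((H - 6) - H) = -2 + ((-6 + H) - H) = -2 - 6 = -8)
s(Z, o) = 3 - o (s(Z, o) = 3 - (o + (o - o)) = 3 - (o + 0) = 3 - o)
(R - 230854)*(s(-1, y(-1, 4))*(-250 + 214) - 23693) = (-29824 - 230854)*((3 - 1*(-8))*(-250 + 214) - 23693) = -260678*((3 + 8)*(-36) - 23693) = -260678*(11*(-36) - 23693) = -260678*(-396 - 23693) = -260678*(-24089) = 6279472342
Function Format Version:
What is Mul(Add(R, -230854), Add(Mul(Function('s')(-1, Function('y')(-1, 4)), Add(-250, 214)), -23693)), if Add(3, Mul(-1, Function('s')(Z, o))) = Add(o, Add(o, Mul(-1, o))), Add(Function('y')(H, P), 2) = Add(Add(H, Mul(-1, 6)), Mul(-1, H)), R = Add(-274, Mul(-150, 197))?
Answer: 6279472342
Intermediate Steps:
R = -29824 (R = Add(-274, -29550) = -29824)
Function('y')(H, P) = -8 (Function('y')(H, P) = Add(-2, Add(Add(H, Mul(-1, 6)), Mul(-1, H))) = Add(-2, Add(Add(H, -6), Mul(-1, H))) = Add(-2, Add(Add(-6, H), Mul(-1, H))) = Add(-2, -6) = -8)
Function('s')(Z, o) = Add(3, Mul(-1, o)) (Function('s')(Z, o) = Add(3, Mul(-1, Add(o, Add(o, Mul(-1, o))))) = Add(3, Mul(-1, Add(o, 0))) = Add(3, Mul(-1, o)))
Mul(Add(R, -230854), Add(Mul(Function('s')(-1, Function('y')(-1, 4)), Add(-250, 214)), -23693)) = Mul(Add(-29824, -230854), Add(Mul(Add(3, Mul(-1, -8)), Add(-250, 214)), -23693)) = Mul(-260678, Add(Mul(Add(3, 8), -36), -23693)) = Mul(-260678, Add(Mul(11, -36), -23693)) = Mul(-260678, Add(-396, -23693)) = Mul(-260678, -24089) = 6279472342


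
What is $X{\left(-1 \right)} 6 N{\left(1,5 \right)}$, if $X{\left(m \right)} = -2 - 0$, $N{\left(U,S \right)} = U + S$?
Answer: $-72$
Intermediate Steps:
$N{\left(U,S \right)} = S + U$
$X{\left(m \right)} = -2$ ($X{\left(m \right)} = -2 + 0 = -2$)
$X{\left(-1 \right)} 6 N{\left(1,5 \right)} = \left(-2\right) 6 \left(5 + 1\right) = \left(-12\right) 6 = -72$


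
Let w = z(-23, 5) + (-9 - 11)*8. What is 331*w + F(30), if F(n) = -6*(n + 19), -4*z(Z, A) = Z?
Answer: -205403/4 ≈ -51351.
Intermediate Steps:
z(Z, A) = -Z/4
w = -617/4 (w = -1/4*(-23) + (-9 - 11)*8 = 23/4 - 20*8 = 23/4 - 160 = -617/4 ≈ -154.25)
F(n) = -114 - 6*n (F(n) = -6*(19 + n) = -114 - 6*n)
331*w + F(30) = 331*(-617/4) + (-114 - 6*30) = -204227/4 + (-114 - 180) = -204227/4 - 294 = -205403/4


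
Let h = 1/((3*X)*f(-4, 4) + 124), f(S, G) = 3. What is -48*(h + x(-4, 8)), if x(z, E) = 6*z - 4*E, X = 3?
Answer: 405840/151 ≈ 2687.7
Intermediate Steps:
x(z, E) = -4*E + 6*z
h = 1/151 (h = 1/((3*3)*3 + 124) = 1/(9*3 + 124) = 1/(27 + 124) = 1/151 ≈ 0.0066225)
-48*(h + x(-4, 8)) = -48*(1/151 + (-4*8 + 6*(-4))) = -48*(1/151 + (-32 - 24)) = -48*(1/151 - 56) = -48*(-8455/151) = 405840/151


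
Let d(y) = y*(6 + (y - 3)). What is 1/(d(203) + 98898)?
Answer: 1/140716 ≈ 7.1065e-6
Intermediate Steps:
d(y) = y*(3 + y) (d(y) = y*(6 + (-3 + y)) = y*(3 + y))
1/(d(203) + 98898) = 1/(203*(3 + 203) + 98898) = 1/(203*206 + 98898) = 1/(41818 + 98898) = 1/140716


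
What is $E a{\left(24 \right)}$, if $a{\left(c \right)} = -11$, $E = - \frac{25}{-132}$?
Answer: $- \frac{25}{12} \approx -2.0833$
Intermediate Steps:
$E = \frac{25}{132}$ ($E = \left(-25\right) \left(- \frac{1}{132}\right) = \frac{25}{132} \approx 0.18939$)
$E a{\left(24 \right)} = \frac{25}{132} \left(-11\right) = - \frac{25}{12}$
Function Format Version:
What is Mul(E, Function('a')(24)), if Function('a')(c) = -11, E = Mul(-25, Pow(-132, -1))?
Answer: Rational(-25, 12) ≈ -2.0833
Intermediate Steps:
E = Rational(25, 132) (E = Mul(-25, Rational(-1, 132)) = Rational(25, 132) ≈ 0.18939)
Mul(E, Function('a')(24)) = Mul(Rational(25, 132), -11) = Rational(-25, 12)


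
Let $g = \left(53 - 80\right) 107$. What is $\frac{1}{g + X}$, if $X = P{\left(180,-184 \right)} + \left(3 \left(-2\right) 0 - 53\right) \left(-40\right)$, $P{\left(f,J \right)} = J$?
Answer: $- \frac{1}{953} \approx -0.0010493$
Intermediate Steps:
$g = -2889$ ($g = \left(-27\right) 107 = -2889$)
$X = 1936$ ($X = -184 + \left(3 \left(-2\right) 0 - 53\right) \left(-40\right) = -184 + \left(\left(-6\right) 0 - 53\right) \left(-40\right) = -184 + \left(0 - 53\right) \left(-40\right) = -184 - -2120 = -184 + 2120 = 1936$)
$\frac{1}{g + X} = \frac{1}{-2889 + 1936} = \frac{1}{-953} = - \frac{1}{953}$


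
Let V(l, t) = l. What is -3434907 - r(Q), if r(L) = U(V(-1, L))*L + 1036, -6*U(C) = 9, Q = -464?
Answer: -3436639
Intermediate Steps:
U(C) = -3/2 (U(C) = -⅙*9 = -3/2)
r(L) = 1036 - 3*L/2 (r(L) = -3*L/2 + 1036 = 1036 - 3*L/2)
-3434907 - r(Q) = -3434907 - (1036 - 3/2*(-464)) = -3434907 - (1036 + 696) = -3434907 - 1*1732 = -3434907 - 1732 = -3436639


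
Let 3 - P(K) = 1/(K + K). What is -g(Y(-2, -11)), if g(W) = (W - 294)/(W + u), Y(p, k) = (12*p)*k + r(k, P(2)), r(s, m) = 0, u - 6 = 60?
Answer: 1/11 ≈ 0.090909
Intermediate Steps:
P(K) = 3 - 1/(2*K) (P(K) = 3 - 1/(K + K) = 3 - 1/(2*K))
u = 66 (u = 6 + 60 = 66)
Y(p, k) = 12*k*p (Y(p, k) = (12*p)*k + 0 = 12*k*p + 0 = 12*k*p)
g(W) = (-294 + W)/(66 + W) (g(W) = (W - 294)/(W + 66) = (-294 + W)/(66 + W))
-g(Y(-2, -11)) = -(-294 + 12*(-11)*(-2))/(66 + 12*(-11)*(-2)) = -(-294 + 264)/(66 + 264) = -(-30)/330 = -1*(-1/11) = 1/11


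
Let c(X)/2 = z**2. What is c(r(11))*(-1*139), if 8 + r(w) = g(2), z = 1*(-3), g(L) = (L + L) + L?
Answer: -2502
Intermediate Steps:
g(L) = 3*L (g(L) = 2*L + L = 3*L)
z = -3
r(w) = -2 (r(w) = -8 + 3*2 = -8 + 6 = -2)
c(X) = 18 (c(X) = 2*(-3)**2 = 2*9 = 18)
c(r(11))*(-1*139) = 18*(-1*139) = 18*(-139) = -2502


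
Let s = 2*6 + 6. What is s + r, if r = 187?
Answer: 205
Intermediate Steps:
s = 18 (s = 12 + 6 = 18)
s + r = 18 + 187 = 205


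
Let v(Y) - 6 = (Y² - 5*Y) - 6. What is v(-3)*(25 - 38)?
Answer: -312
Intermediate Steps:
v(Y) = Y² - 5*Y (v(Y) = 6 + ((Y² - 5*Y) - 6) = 6 + (-6 + Y² - 5*Y) = Y² - 5*Y)
v(-3)*(25 - 38) = (-3*(-5 - 3))*(25 - 38) = -3*(-8)*(-13) = 24*(-13) = -312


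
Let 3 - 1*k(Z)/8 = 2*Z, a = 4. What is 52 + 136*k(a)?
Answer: -5388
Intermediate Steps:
k(Z) = 24 - 16*Z
52 + 136*k(a) = 52 + 136*(24 - 16*4) = 52 + 136*(24 - 64) = 52 + 136*(-40) = 52 - 5440 = -5388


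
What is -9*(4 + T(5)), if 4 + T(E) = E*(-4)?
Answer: 180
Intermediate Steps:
T(E) = -4 - 4*E (T(E) = -4 + E*(-4) = -4 - 4*E)
-9*(4 + T(5)) = -9*(4 + (-4 - 4*5)) = -9*(4 + (-4 - 20)) = -9*(4 - 24) = -9*(-20) = 180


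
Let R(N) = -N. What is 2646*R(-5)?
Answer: 13230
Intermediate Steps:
2646*R(-5) = 2646*(-1*(-5)) = 2646*5 = 13230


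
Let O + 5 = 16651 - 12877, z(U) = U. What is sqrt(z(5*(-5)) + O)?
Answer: 12*sqrt(26) ≈ 61.188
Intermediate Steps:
O = 3769 (O = -5 + (16651 - 12877) = -5 + 3774 = 3769)
sqrt(z(5*(-5)) + O) = sqrt(5*(-5) + 3769) = sqrt(-25 + 3769) = sqrt(3744) = 12*sqrt(26)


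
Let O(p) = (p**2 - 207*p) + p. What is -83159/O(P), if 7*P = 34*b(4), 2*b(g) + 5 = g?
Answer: -4074791/24803 ≈ -164.29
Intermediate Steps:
b(g) = -5/2 + g/2
P = -17/7 (P = (34*(-5/2 + (1/2)*4))/7 = (34*(-5/2 + 2))/7 = (34*(-1/2))/7 = (1/7)*(-17) = -17/7 ≈ -2.4286)
O(p) = p**2 - 206*p
-83159/O(P) = -83159*(-7/(17*(-206 - 17/7))) = -83159/((-17/7*(-1459/7))) = -83159/24803/49 = -83159*49/24803 = -4074791/24803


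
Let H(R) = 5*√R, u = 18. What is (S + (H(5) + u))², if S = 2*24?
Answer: 4481 + 660*√5 ≈ 5956.8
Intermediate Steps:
S = 48
(S + (H(5) + u))² = (48 + (5*√5 + 18))² = (48 + (18 + 5*√5))² = (66 + 5*√5)²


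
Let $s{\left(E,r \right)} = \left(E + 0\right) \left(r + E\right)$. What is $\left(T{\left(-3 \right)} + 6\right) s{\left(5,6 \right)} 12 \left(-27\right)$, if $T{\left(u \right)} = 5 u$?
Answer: $160380$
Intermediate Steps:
$s{\left(E,r \right)} = E \left(E + r\right)$
$\left(T{\left(-3 \right)} + 6\right) s{\left(5,6 \right)} 12 \left(-27\right) = \left(5 \left(-3\right) + 6\right) 5 \left(5 + 6\right) 12 \left(-27\right) = \left(-15 + 6\right) 5 \cdot 11 \cdot 12 \left(-27\right) = \left(-9\right) 55 \cdot 12 \left(-27\right) = \left(-495\right) 12 \left(-27\right) = \left(-5940\right) \left(-27\right) = 160380$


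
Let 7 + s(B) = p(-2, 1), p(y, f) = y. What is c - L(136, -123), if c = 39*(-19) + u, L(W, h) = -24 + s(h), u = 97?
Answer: -611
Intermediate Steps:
s(B) = -9 (s(B) = -7 - 2 = -9)
L(W, h) = -33 (L(W, h) = -24 - 9 = -33)
c = -644 (c = 39*(-19) + 97 = -741 + 97 = -644)
c - L(136, -123) = -644 - 1*(-33) = -644 + 33 = -611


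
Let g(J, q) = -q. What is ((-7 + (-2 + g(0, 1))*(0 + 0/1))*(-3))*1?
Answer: 21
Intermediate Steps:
((-7 + (-2 + g(0, 1))*(0 + 0/1))*(-3))*1 = ((-7 + (-2 - 1*1)*(0 + 0/1))*(-3))*1 = ((-7 + (-2 - 1)*(0 + 0*1))*(-3))*1 = ((-7 - 3*(0 + 0))*(-3))*1 = ((-7 - 3*0)*(-3))*1 = ((-7 + 0)*(-3))*1 = -7*(-3)*1 = 21*1 = 21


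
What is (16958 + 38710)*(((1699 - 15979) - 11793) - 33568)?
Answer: -3320095188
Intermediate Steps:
(16958 + 38710)*(((1699 - 15979) - 11793) - 33568) = 55668*((-14280 - 11793) - 33568) = 55668*(-26073 - 33568) = 55668*(-59641) = -3320095188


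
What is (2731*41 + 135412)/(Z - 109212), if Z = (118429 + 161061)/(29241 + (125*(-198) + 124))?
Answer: -228334509/100746778 ≈ -2.2664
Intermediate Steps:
Z = 55898/923 (Z = 279490/(29241 + (-24750 + 124)) = 279490/(29241 - 24626) = 279490/4615 = 279490*(1/4615) = 55898/923 ≈ 60.561)
(2731*41 + 135412)/(Z - 109212) = (2731*41 + 135412)/(55898/923 - 109212) = (111971 + 135412)/(-100746778/923) = 247383*(-923/100746778) = -228334509/100746778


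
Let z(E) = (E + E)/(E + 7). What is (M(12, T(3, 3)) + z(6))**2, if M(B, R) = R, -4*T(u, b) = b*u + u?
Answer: 729/169 ≈ 4.3136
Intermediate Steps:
T(u, b) = -u/4 - b*u/4 (T(u, b) = -(b*u + u)/4 = -(u + b*u)/4 = -u/4 - b*u/4)
z(E) = 2*E/(7 + E) (z(E) = (2*E)/(7 + E) = 2*E/(7 + E))
(M(12, T(3, 3)) + z(6))**2 = (-1/4*3*(1 + 3) + 2*6/(7 + 6))**2 = (-1/4*3*4 + 2*6/13)**2 = (-3 + 2*6*(1/13))**2 = (-3 + 12/13)**2 = (-27/13)**2 = 729/169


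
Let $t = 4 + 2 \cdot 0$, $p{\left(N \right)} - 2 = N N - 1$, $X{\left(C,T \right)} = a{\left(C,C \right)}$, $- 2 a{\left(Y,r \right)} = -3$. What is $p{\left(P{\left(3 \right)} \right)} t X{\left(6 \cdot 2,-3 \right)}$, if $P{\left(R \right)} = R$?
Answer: $60$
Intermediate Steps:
$a{\left(Y,r \right)} = \frac{3}{2}$ ($a{\left(Y,r \right)} = \left(- \frac{1}{2}\right) \left(-3\right) = \frac{3}{2}$)
$X{\left(C,T \right)} = \frac{3}{2}$
$p{\left(N \right)} = 1 + N^{2}$ ($p{\left(N \right)} = 2 + \left(N N - 1\right) = 2 + \left(N^{2} - 1\right) = 2 + \left(-1 + N^{2}\right) = 1 + N^{2}$)
$t = 4$ ($t = 4 + 0 = 4$)
$p{\left(P{\left(3 \right)} \right)} t X{\left(6 \cdot 2,-3 \right)} = \left(1 + 3^{2}\right) 4 \cdot \frac{3}{2} = \left(1 + 9\right) 4 \cdot \frac{3}{2} = 10 \cdot 4 \cdot \frac{3}{2} = 40 \cdot \frac{3}{2} = 60$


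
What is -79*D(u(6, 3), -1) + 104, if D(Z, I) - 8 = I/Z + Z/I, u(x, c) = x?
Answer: -245/6 ≈ -40.833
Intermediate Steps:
D(Z, I) = 8 + I/Z + Z/I (D(Z, I) = 8 + (I/Z + Z/I) = 8 + I/Z + Z/I)
-79*D(u(6, 3), -1) + 104 = -79*(8 - 1/6 + 6/(-1)) + 104 = -79*(8 - 1*1/6 + 6*(-1)) + 104 = -79*(8 - 1/6 - 6) + 104 = -79*11/6 + 104 = -869/6 + 104 = -245/6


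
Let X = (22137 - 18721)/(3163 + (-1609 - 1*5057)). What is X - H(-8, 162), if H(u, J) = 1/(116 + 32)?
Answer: -509071/518444 ≈ -0.98192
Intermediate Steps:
X = -3416/3503 (X = 3416/(3163 + (-1609 - 5057)) = 3416/(3163 - 6666) = 3416/(-3503) = 3416*(-1/3503) = -3416/3503 ≈ -0.97516)
H(u, J) = 1/148
X - H(-8, 162) = -3416/3503 - 1*1/148 = -3416/3503 - 1/148 = -509071/518444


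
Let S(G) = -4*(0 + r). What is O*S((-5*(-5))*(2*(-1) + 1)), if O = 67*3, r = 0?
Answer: 0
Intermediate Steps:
S(G) = 0 (S(G) = -4*(0 + 0) = -4*0 = 0)
O = 201
O*S((-5*(-5))*(2*(-1) + 1)) = 201*0 = 0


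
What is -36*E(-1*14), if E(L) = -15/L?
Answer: -270/7 ≈ -38.571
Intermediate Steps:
-36*E(-1*14) = -(-540)/((-1*14)) = -(-540)/(-14) = -(-540)*(-1)/14 = -36*15/14 = -270/7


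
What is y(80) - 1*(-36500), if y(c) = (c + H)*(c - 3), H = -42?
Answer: 39426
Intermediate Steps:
y(c) = (-42 + c)*(-3 + c) (y(c) = (c - 42)*(c - 3) = (-42 + c)*(-3 + c))
y(80) - 1*(-36500) = (126 + 80**2 - 45*80) - 1*(-36500) = (126 + 6400 - 3600) + 36500 = 2926 + 36500 = 39426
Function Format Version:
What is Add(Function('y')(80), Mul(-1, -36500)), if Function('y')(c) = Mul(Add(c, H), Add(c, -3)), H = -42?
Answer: 39426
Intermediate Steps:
Function('y')(c) = Mul(Add(-42, c), Add(-3, c)) (Function('y')(c) = Mul(Add(c, -42), Add(c, -3)) = Mul(Add(-42, c), Add(-3, c)))
Add(Function('y')(80), Mul(-1, -36500)) = Add(Add(126, Pow(80, 2), Mul(-45, 80)), Mul(-1, -36500)) = Add(Add(126, 6400, -3600), 36500) = Add(2926, 36500) = 39426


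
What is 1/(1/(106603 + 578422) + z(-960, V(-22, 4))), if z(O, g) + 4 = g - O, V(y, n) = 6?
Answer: 685025/658994051 ≈ 0.0010395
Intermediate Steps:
z(O, g) = -4 + g - O (z(O, g) = -4 + (g - O) = -4 + g - O)
1/(1/(106603 + 578422) + z(-960, V(-22, 4))) = 1/(1/(106603 + 578422) + (-4 + 6 - 1*(-960))) = 1/(1/685025 + (-4 + 6 + 960)) = 1/(1/685025 + 962) = 1/(658994051/685025) = 685025/658994051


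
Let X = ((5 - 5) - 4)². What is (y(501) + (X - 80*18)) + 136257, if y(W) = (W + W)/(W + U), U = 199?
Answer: 47192051/350 ≈ 1.3483e+5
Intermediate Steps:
X = 16 (X = (0 - 4)² = (-4)² = 16)
y(W) = 2*W/(199 + W) (y(W) = (W + W)/(W + 199) = (2*W)/(199 + W) = 2*W/(199 + W))
(y(501) + (X - 80*18)) + 136257 = (2*501/(199 + 501) + (16 - 80*18)) + 136257 = (2*501/700 + (16 - 1440)) + 136257 = (2*501*(1/700) - 1424) + 136257 = (501/350 - 1424) + 136257 = -497899/350 + 136257 = 47192051/350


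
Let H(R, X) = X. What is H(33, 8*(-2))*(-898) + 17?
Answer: 14385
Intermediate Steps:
H(33, 8*(-2))*(-898) + 17 = (8*(-2))*(-898) + 17 = -16*(-898) + 17 = 14368 + 17 = 14385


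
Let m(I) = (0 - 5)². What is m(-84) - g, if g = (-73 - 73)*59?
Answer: 8639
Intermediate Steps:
m(I) = 25 (m(I) = (-5)² = 25)
g = -8614 (g = -146*59 = -8614)
m(-84) - g = 25 - 1*(-8614) = 25 + 8614 = 8639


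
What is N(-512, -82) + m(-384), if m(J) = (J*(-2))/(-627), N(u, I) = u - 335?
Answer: -177279/209 ≈ -848.22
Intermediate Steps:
N(u, I) = -335 + u
m(J) = 2*J/627 (m(J) = -2*J*(-1/627) = 2*J/627)
N(-512, -82) + m(-384) = (-335 - 512) + (2/627)*(-384) = -847 - 256/209 = -177279/209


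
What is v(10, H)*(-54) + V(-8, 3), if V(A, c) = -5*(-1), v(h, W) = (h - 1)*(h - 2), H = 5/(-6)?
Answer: -3883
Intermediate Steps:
H = -5/6 (H = 5*(-1/6) = -5/6 ≈ -0.83333)
v(h, W) = (-1 + h)*(-2 + h)
V(A, c) = 5
v(10, H)*(-54) + V(-8, 3) = (2 + 10**2 - 3*10)*(-54) + 5 = (2 + 100 - 30)*(-54) + 5 = 72*(-54) + 5 = -3888 + 5 = -3883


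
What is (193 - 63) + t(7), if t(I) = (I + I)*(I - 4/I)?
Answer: 220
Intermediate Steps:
t(I) = 2*I*(I - 4/I) (t(I) = (2*I)*(I - 4/I) = 2*I*(I - 4/I))
(193 - 63) + t(7) = (193 - 63) + (-8 + 2*7**2) = 130 + (-8 + 2*49) = 130 + (-8 + 98) = 130 + 90 = 220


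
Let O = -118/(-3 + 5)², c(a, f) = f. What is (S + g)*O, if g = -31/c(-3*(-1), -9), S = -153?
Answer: 39707/9 ≈ 4411.9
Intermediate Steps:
g = 31/9 (g = -31/(-9) = -31*(-⅑) = 31/9 ≈ 3.4444)
O = -59/2 (O = -118/(2²) = -118/4 = -118*¼ = -59/2 ≈ -29.500)
(S + g)*O = (-153 + 31/9)*(-59/2) = -1346/9*(-59/2) = 39707/9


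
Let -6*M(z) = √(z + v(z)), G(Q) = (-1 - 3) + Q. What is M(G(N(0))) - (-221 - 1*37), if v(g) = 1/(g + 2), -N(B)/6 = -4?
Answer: 258 - 7*√22/44 ≈ 257.25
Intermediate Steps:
N(B) = 24 (N(B) = -6*(-4) = 24)
v(g) = 1/(2 + g)
G(Q) = -4 + Q
M(z) = -√(z + 1/(2 + z))/6
M(G(N(0))) - (-221 - 1*37) = -√(1 + (-4 + 24)*(2 + (-4 + 24)))/√(2 + (-4 + 24))/6 - (-221 - 1*37) = -√(1 + 20*(2 + 20))/√(2 + 20)/6 - (-221 - 37) = -√22*√(1 + 20*22)/22/6 - 1*(-258) = -√22*√(1 + 440)/22/6 + 258 = -21*√22/22/6 + 258 = -7*√22/44 + 258 = 258 - 7*√22/44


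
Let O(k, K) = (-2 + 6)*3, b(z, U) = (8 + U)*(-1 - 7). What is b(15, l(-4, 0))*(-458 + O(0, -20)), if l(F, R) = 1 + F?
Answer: 17840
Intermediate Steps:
b(z, U) = -64 - 8*U (b(z, U) = (8 + U)*(-8) = -64 - 8*U)
O(k, K) = 12 (O(k, K) = 4*3 = 12)
b(15, l(-4, 0))*(-458 + O(0, -20)) = (-64 - 8*(1 - 4))*(-458 + 12) = (-64 - 8*(-3))*(-446) = (-64 + 24)*(-446) = -40*(-446) = 17840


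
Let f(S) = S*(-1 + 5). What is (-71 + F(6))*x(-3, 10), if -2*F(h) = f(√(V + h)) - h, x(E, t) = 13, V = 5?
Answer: -884 - 26*√11 ≈ -970.23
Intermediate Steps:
f(S) = 4*S (f(S) = S*4 = 4*S)
F(h) = h/2 - 2*√(5 + h) (F(h) = -(4*√(5 + h) - h)/2 = -(-h + 4*√(5 + h))/2 = h/2 - 2*√(5 + h))
(-71 + F(6))*x(-3, 10) = (-71 + ((½)*6 - 2*√(5 + 6)))*13 = (-71 + (3 - 2*√11))*13 = (-68 - 2*√11)*13 = -884 - 26*√11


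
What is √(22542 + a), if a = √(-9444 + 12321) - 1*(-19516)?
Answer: √(42058 + √2877) ≈ 205.21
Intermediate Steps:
a = 19516 + √2877 (a = √2877 + 19516 = 19516 + √2877 ≈ 19570.)
√(22542 + a) = √(22542 + (19516 + √2877)) = √(42058 + √2877)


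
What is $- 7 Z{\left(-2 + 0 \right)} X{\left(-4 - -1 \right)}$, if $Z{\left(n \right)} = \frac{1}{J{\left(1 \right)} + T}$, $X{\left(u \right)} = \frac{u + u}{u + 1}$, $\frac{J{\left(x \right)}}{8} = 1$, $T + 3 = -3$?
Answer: $- \frac{21}{2} \approx -10.5$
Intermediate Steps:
$T = -6$ ($T = -3 - 3 = -6$)
$J{\left(x \right)} = 8$ ($J{\left(x \right)} = 8 \cdot 1 = 8$)
$X{\left(u \right)} = \frac{2 u}{1 + u}$
$Z{\left(n \right)} = \frac{1}{2}$ ($Z{\left(n \right)} = \frac{1}{8 - 6} = \frac{1}{2}$)
$- 7 Z{\left(-2 + 0 \right)} X{\left(-4 - -1 \right)} = \left(-7\right) \frac{1}{2} \frac{2 \left(-4 - -1\right)}{1 - 3} = - \frac{7 \frac{2 \left(-4 + 1\right)}{1 + \left(-4 + 1\right)}}{2} = - \frac{7 \cdot 2 \left(-3\right) \frac{1}{1 - 3}}{2} = - \frac{7 \cdot 2 \left(-3\right) \frac{1}{-2}}{2} = - \frac{7 \cdot 2 \left(-3\right) \left(- \frac{1}{2}\right)}{2} = \left(- \frac{7}{2}\right) 3 = - \frac{21}{2}$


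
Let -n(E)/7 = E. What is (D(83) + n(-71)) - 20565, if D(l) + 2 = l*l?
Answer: -13181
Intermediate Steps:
n(E) = -7*E
D(l) = -2 + l² (D(l) = -2 + l*l = -2 + l²)
(D(83) + n(-71)) - 20565 = ((-2 + 83²) - 7*(-71)) - 20565 = ((-2 + 6889) + 497) - 20565 = (6887 + 497) - 20565 = 7384 - 20565 = -13181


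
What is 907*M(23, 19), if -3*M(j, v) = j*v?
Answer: -396359/3 ≈ -1.3212e+5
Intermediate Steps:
M(j, v) = -j*v/3
907*M(23, 19) = 907*(-⅓*23*19) = 907*(-437/3) = -396359/3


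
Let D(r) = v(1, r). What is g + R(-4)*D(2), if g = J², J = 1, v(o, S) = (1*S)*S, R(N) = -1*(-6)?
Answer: 25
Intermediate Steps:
R(N) = 6
v(o, S) = S² (v(o, S) = S*S = S²)
D(r) = r²
g = 1 (g = 1² = 1)
g + R(-4)*D(2) = 1 + 6*2² = 1 + 6*4 = 1 + 24 = 25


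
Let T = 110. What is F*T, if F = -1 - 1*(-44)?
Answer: 4730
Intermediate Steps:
F = 43 (F = -1 + 44 = 43)
F*T = 43*110 = 4730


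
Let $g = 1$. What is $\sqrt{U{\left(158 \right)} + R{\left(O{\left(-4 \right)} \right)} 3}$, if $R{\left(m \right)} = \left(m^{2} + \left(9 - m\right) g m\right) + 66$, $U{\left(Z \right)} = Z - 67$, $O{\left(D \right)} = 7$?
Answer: $\sqrt{478} \approx 21.863$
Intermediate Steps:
$U{\left(Z \right)} = -67 + Z$
$R{\left(m \right)} = 66 + m^{2} + m \left(9 - m\right)$ ($R{\left(m \right)} = \left(m^{2} + \left(9 - m\right) 1 m\right) + 66 = \left(m^{2} + \left(9 - m\right) m\right) + 66 = \left(m^{2} + m \left(9 - m\right)\right) + 66 = 66 + m^{2} + m \left(9 - m\right)$)
$\sqrt{U{\left(158 \right)} + R{\left(O{\left(-4 \right)} \right)} 3} = \sqrt{\left(-67 + 158\right) + \left(66 + 9 \cdot 7\right) 3} = \sqrt{91 + \left(66 + 63\right) 3} = \sqrt{91 + 129 \cdot 3} = \sqrt{91 + 387} = \sqrt{478}$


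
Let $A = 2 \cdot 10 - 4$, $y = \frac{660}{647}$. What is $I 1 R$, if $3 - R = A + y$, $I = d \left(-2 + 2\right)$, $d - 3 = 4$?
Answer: $0$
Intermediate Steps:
$d = 7$ ($d = 3 + 4 = 7$)
$I = 0$ ($I = 7 \left(-2 + 2\right) = 7 \cdot 0 = 0$)
$y = \frac{660}{647}$ ($y = 660 \cdot \frac{1}{647} = \frac{660}{647} \approx 1.0201$)
$A = 16$ ($A = 20 - 4 = 16$)
$R = - \frac{9071}{647}$ ($R = 3 - \left(16 + \frac{660}{647}\right) = 3 - \frac{11012}{647} = - \frac{9071}{647} \approx -14.02$)
$I 1 R = 0 \cdot 1 \left(- \frac{9071}{647}\right) = 0 \left(- \frac{9071}{647}\right) = 0$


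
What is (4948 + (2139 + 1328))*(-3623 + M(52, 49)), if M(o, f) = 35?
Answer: -30193020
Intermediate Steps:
(4948 + (2139 + 1328))*(-3623 + M(52, 49)) = (4948 + (2139 + 1328))*(-3623 + 35) = (4948 + 3467)*(-3588) = 8415*(-3588) = -30193020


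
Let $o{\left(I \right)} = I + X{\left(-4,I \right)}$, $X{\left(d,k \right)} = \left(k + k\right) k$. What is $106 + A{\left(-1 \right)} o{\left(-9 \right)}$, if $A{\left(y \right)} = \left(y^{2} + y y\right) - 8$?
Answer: $-812$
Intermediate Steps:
$X{\left(d,k \right)} = 2 k^{2}$ ($X{\left(d,k \right)} = 2 k k = 2 k^{2}$)
$o{\left(I \right)} = I + 2 I^{2}$
$A{\left(y \right)} = -8 + 2 y^{2}$ ($A{\left(y \right)} = \left(y^{2} + y^{2}\right) - 8 = 2 y^{2} - 8 = -8 + 2 y^{2}$)
$106 + A{\left(-1 \right)} o{\left(-9 \right)} = 106 + \left(-8 + 2 \left(-1\right)^{2}\right) \left(- 9 \left(1 + 2 \left(-9\right)\right)\right) = 106 + \left(-8 + 2 \cdot 1\right) \left(- 9 \left(1 - 18\right)\right) = 106 + \left(-8 + 2\right) \left(\left(-9\right) \left(-17\right)\right) = 106 - 918 = -812$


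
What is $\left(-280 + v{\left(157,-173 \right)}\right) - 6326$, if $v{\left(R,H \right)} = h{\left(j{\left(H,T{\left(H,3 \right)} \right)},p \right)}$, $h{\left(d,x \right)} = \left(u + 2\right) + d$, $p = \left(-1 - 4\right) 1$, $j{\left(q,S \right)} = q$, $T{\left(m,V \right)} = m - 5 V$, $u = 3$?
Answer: $-6774$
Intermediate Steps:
$p = -5$ ($p = \left(-5\right) 1 = -5$)
$h{\left(d,x \right)} = 5 + d$ ($h{\left(d,x \right)} = \left(3 + 2\right) + d = 5 + d$)
$v{\left(R,H \right)} = 5 + H$
$\left(-280 + v{\left(157,-173 \right)}\right) - 6326 = \left(-280 + \left(5 - 173\right)\right) - 6326 = \left(-280 - 168\right) - 6326 = -448 - 6326 = -6774$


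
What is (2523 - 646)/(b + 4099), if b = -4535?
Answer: -1877/436 ≈ -4.3050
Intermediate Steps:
(2523 - 646)/(b + 4099) = (2523 - 646)/(-4535 + 4099) = 1877/(-436) = 1877*(-1/436) = -1877/436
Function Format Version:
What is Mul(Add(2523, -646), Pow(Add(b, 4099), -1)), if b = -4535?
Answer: Rational(-1877, 436) ≈ -4.3050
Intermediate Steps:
Mul(Add(2523, -646), Pow(Add(b, 4099), -1)) = Mul(Add(2523, -646), Pow(Add(-4535, 4099), -1)) = Mul(1877, Pow(-436, -1)) = Mul(1877, Rational(-1, 436)) = Rational(-1877, 436)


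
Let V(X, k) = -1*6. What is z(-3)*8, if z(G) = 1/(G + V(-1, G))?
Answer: -8/9 ≈ -0.88889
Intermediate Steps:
V(X, k) = -6
z(G) = 1/(-6 + G) (z(G) = 1/(G - 6) = 1/(-6 + G))
z(-3)*8 = 8/(-6 - 3) = 8/(-9) = -⅑*8 = -8/9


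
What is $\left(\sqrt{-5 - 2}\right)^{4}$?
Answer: $49$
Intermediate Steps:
$\left(\sqrt{-5 - 2}\right)^{4} = \left(\sqrt{-7}\right)^{4} = \left(i \sqrt{7}\right)^{4} = 49$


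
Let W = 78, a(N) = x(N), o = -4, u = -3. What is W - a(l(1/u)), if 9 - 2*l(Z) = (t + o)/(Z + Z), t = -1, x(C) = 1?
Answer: 77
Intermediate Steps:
l(Z) = 9/2 + 5/(4*Z) (l(Z) = 9/2 - (-1 - 4)/(2*(Z + Z)) = 9/2 - (-5)/(2*(2*Z)) = 9/2 - (-5)*1/(2*Z)/2 = 9/2 - (-5)/(4*Z) = 9/2 + 5/(4*Z))
a(N) = 1
W - a(l(1/u)) = 78 - 1*1 = 78 - 1 = 77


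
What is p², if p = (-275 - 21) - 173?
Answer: 219961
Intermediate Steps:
p = -469 (p = -296 - 173 = -469)
p² = (-469)² = 219961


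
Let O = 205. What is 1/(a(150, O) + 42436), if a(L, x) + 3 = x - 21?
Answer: 1/42617 ≈ 2.3465e-5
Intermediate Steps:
a(L, x) = -24 + x (a(L, x) = -3 + (x - 21) = -3 + (-21 + x) = -24 + x)
1/(a(150, O) + 42436) = 1/((-24 + 205) + 42436) = 1/(181 + 42436) = 1/42617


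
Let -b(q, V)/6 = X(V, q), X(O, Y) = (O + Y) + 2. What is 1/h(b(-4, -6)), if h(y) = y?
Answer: 1/48 ≈ 0.020833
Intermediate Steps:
X(O, Y) = 2 + O + Y
b(q, V) = -12 - 6*V - 6*q (b(q, V) = -6*(2 + V + q) = -12 - 6*V - 6*q)
1/h(b(-4, -6)) = 1/(-12 - 6*(-6) - 6*(-4)) = 1/(-12 + 36 + 24) = 1/48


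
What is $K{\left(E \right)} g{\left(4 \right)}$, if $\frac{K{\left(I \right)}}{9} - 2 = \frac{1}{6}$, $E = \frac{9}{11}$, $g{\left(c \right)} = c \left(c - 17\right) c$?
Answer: $-4056$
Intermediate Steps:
$g{\left(c \right)} = c^{2} \left(-17 + c\right)$ ($g{\left(c \right)} = c \left(-17 + c\right) c = c^{2} \left(-17 + c\right)$)
$E = \frac{9}{11}$ ($E = 9 \cdot \frac{1}{11} = \frac{9}{11} \approx 0.81818$)
$K{\left(I \right)} = \frac{39}{2}$ ($K{\left(I \right)} = 18 + \frac{9}{6} = 18 + 9 \cdot \frac{1}{6} = 18 + \frac{3}{2} = \frac{39}{2}$)
$K{\left(E \right)} g{\left(4 \right)} = \frac{39 \cdot 4^{2} \left(-17 + 4\right)}{2} = \frac{39 \cdot 16 \left(-13\right)}{2} = \frac{39}{2} \left(-208\right) = -4056$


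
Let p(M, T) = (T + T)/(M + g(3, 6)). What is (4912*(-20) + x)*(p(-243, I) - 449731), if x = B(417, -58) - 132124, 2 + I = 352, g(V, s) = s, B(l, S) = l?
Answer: 8169782900603/79 ≈ 1.0342e+11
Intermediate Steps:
I = 350 (I = -2 + 352 = 350)
p(M, T) = 2*T/(6 + M) (p(M, T) = (T + T)/(M + 6) = (2*T)/(6 + M) = 2*T/(6 + M))
x = -131707 (x = 417 - 132124 = -131707)
(4912*(-20) + x)*(p(-243, I) - 449731) = (4912*(-20) - 131707)*(2*350/(6 - 243) - 449731) = (-98240 - 131707)*(2*350/(-237) - 449731) = -229947*(2*350*(-1/237) - 449731) = -229947*(-700/237 - 449731) = -229947*(-106586947/237) = 8169782900603/79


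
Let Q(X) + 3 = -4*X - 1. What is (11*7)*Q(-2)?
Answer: 308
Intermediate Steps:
Q(X) = -4 - 4*X (Q(X) = -3 + (-4*X - 1) = -3 + (-1 - 4*X) = -4 - 4*X)
(11*7)*Q(-2) = (11*7)*(-4 - 4*(-2)) = 77*(-4 + 8) = 77*4 = 308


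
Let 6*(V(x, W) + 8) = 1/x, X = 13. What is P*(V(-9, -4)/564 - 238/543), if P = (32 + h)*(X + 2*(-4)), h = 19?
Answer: -212036665/1837512 ≈ -115.39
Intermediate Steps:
V(x, W) = -8 + 1/(6*x)
P = 255 (P = (32 + 19)*(13 + 2*(-4)) = 51*(13 - 8) = 51*5 = 255)
P*(V(-9, -4)/564 - 238/543) = 255*((-8 + (1/6)/(-9))/564 - 238/543) = 255*((-8 + (1/6)*(-1/9))*(1/564) - 238*1/543) = 255*((-8 - 1/54)*(1/564) - 238/543) = 255*(-433/54*1/564 - 238/543) = 255*(-433/30456 - 238/543) = 255*(-2494549/5512536) = -212036665/1837512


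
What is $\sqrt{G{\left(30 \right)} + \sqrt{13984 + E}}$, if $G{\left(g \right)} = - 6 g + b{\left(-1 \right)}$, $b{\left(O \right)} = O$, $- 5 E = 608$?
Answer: $\frac{\sqrt{-4525 + 760 \sqrt{15}}}{5} \approx 7.9537 i$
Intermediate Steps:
$E = - \frac{608}{5}$ ($E = \left(- \frac{1}{5}\right) 608 = - \frac{608}{5} \approx -121.6$)
$G{\left(g \right)} = -1 - 6 g$ ($G{\left(g \right)} = - 6 g - 1 = -1 - 6 g$)
$\sqrt{G{\left(30 \right)} + \sqrt{13984 + E}} = \sqrt{\left(-1 - 180\right) + \sqrt{13984 - \frac{608}{5}}} = \sqrt{\left(-1 - 180\right) + \sqrt{\frac{69312}{5}}} = \sqrt{-181 + \frac{152 \sqrt{15}}{5}}$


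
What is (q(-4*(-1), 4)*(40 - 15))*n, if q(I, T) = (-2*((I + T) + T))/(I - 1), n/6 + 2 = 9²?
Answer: -94800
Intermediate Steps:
n = 474 (n = -12 + 6*9² = -12 + 6*81 = -12 + 486 = 474)
q(I, T) = (-4*T - 2*I)/(-1 + I) (q(I, T) = (-2*(I + 2*T))/(-1 + I) = (-4*T - 2*I)/(-1 + I))
(q(-4*(-1), 4)*(40 - 15))*n = ((2*(-(-4)*(-1) - 2*4)/(-1 - 4*(-1)))*(40 - 15))*474 = ((2*(-1*4 - 8)/(-1 + 4))*25)*474 = ((2*(-4 - 8)/3)*25)*474 = ((2*(⅓)*(-12))*25)*474 = -8*25*474 = -200*474 = -94800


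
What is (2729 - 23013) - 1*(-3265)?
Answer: -17019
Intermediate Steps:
(2729 - 23013) - 1*(-3265) = -20284 + 3265 = -17019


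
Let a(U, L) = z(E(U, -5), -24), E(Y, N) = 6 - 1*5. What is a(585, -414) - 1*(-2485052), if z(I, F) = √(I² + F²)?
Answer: 2485052 + √577 ≈ 2.4851e+6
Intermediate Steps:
E(Y, N) = 1 (E(Y, N) = 6 - 5 = 1)
z(I, F) = √(F² + I²)
a(U, L) = √577 (a(U, L) = √((-24)² + 1²) = √(576 + 1) = √577)
a(585, -414) - 1*(-2485052) = √577 - 1*(-2485052) = √577 + 2485052 = 2485052 + √577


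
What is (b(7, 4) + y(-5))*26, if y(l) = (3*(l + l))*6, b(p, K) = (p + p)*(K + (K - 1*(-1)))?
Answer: -1404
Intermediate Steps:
b(p, K) = 2*p*(1 + 2*K) (b(p, K) = (2*p)*(K + (K + 1)) = (2*p)*(K + (1 + K)) = (2*p)*(1 + 2*K) = 2*p*(1 + 2*K))
y(l) = 36*l (y(l) = (3*(2*l))*6 = (6*l)*6 = 36*l)
(b(7, 4) + y(-5))*26 = (2*7*(1 + 2*4) + 36*(-5))*26 = (2*7*(1 + 8) - 180)*26 = (2*7*9 - 180)*26 = (126 - 180)*26 = -54*26 = -1404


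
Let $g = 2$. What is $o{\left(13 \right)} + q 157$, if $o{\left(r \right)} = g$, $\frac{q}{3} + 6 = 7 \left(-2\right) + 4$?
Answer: $-7534$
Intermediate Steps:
$q = -48$ ($q = -18 + 3 \left(7 \left(-2\right) + 4\right) = -18 + 3 \left(-14 + 4\right) = -18 + 3 \left(-10\right) = -18 - 30 = -48$)
$o{\left(r \right)} = 2$
$o{\left(13 \right)} + q 157 = 2 - 7536 = -7534$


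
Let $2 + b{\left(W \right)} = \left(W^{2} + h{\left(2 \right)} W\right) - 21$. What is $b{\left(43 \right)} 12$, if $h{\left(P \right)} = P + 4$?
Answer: $25008$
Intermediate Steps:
$h{\left(P \right)} = 4 + P$
$b{\left(W \right)} = -23 + W^{2} + 6 W$ ($b{\left(W \right)} = -2 - \left(21 - W^{2} - \left(4 + 2\right) W\right) = -2 - \left(21 - W^{2} - 6 W\right) = -2 + \left(-21 + W^{2} + 6 W\right) = -23 + W^{2} + 6 W$)
$b{\left(43 \right)} 12 = \left(-23 + 43^{2} + 6 \cdot 43\right) 12 = \left(-23 + 1849 + 258\right) 12 = 2084 \cdot 12 = 25008$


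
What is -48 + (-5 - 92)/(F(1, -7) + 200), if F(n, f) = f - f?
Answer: -9697/200 ≈ -48.485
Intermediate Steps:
F(n, f) = 0
-48 + (-5 - 92)/(F(1, -7) + 200) = -48 + (-5 - 92)/(0 + 200) = -48 - 97/200 = -9697/200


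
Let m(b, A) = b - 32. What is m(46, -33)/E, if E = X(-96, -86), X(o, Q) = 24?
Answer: 7/12 ≈ 0.58333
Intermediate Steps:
m(b, A) = -32 + b
E = 24
m(46, -33)/E = (-32 + 46)/24 = 14*(1/24) = 7/12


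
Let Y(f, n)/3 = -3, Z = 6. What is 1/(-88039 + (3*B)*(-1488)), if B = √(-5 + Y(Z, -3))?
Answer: I/(-88039*I + 4464*√14) ≈ -1.0964e-5 + 2.0801e-6*I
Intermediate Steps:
Y(f, n) = -9 (Y(f, n) = 3*(-3) = -9)
B = I*√14 (B = √(-5 - 9) = √(-14) = I*√14 ≈ 3.7417*I)
1/(-88039 + (3*B)*(-1488)) = 1/(-88039 + (3*(I*√14))*(-1488)) = 1/(-88039 + (3*I*√14)*(-1488)) = 1/(-88039 - 4464*I*√14)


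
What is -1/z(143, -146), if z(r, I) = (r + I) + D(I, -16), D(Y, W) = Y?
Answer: 1/149 ≈ 0.0067114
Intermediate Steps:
z(r, I) = r + 2*I (z(r, I) = (r + I) + I = (I + r) + I = r + 2*I)
-1/z(143, -146) = -1/(143 + 2*(-146)) = -1/(143 - 292) = -1/(-149) = -1*(-1/149) = 1/149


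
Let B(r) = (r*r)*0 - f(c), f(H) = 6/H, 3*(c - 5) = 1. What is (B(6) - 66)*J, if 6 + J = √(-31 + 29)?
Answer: 1611/4 - 537*I*√2/8 ≈ 402.75 - 94.929*I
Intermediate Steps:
c = 16/3 (c = 5 + (⅓)*1 = 5 + ⅓ = 16/3 ≈ 5.3333)
B(r) = -9/8 (B(r) = (r*r)*0 - 6/16/3 = r²*0 - 6*3/16 = 0 - 1*9/8 = 0 - 9/8 = -9/8)
J = -6 + I*√2 (J = -6 + √(-31 + 29) = -6 + √(-2) = -6 + I*√2 ≈ -6.0 + 1.4142*I)
(B(6) - 66)*J = (-9/8 - 66)*(-6 + I*√2) = -537*(-6 + I*√2)/8 = 1611/4 - 537*I*√2/8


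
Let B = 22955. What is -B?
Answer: -22955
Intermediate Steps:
-B = -1*22955 = -22955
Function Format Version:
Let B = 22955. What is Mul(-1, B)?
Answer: -22955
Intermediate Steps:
Mul(-1, B) = Mul(-1, 22955) = -22955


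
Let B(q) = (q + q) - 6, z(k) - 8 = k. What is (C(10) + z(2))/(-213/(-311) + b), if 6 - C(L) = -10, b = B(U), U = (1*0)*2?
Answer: -8086/1653 ≈ -4.8917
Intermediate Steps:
U = 0 (U = 0*2 = 0)
z(k) = 8 + k
B(q) = -6 + 2*q (B(q) = 2*q - 6 = -6 + 2*q)
b = -6 (b = -6 + 2*0 = -6 + 0 = -6)
C(L) = 16 (C(L) = 6 - 1*(-10) = 6 + 10 = 16)
(C(10) + z(2))/(-213/(-311) + b) = (16 + (8 + 2))/(-213/(-311) - 6) = (16 + 10)/(-213*(-1/311) - 6) = 26/(213/311 - 6) = 26/(-1653/311) = 26*(-311/1653) = -8086/1653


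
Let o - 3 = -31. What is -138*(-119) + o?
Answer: 16394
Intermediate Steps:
o = -28 (o = 3 - 31 = -28)
-138*(-119) + o = -138*(-119) - 28 = 16422 - 28 = 16394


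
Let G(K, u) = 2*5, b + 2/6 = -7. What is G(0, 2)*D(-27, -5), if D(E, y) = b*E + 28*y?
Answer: 580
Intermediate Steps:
b = -22/3 (b = -⅓ - 7 = -22/3 ≈ -7.3333)
D(E, y) = 28*y - 22*E/3 (D(E, y) = -22*E/3 + 28*y = 28*y - 22*E/3)
G(K, u) = 10
G(0, 2)*D(-27, -5) = 10*(28*(-5) - 22/3*(-27)) = 10*(-140 + 198) = 10*58 = 580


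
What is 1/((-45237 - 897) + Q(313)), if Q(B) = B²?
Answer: 1/51835 ≈ 1.9292e-5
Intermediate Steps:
1/((-45237 - 897) + Q(313)) = 1/((-45237 - 897) + 313²) = 1/(-46134 + 97969) = 1/51835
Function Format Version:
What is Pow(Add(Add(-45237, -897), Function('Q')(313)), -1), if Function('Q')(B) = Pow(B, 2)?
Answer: Rational(1, 51835) ≈ 1.9292e-5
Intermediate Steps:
Pow(Add(Add(-45237, -897), Function('Q')(313)), -1) = Pow(Add(Add(-45237, -897), Pow(313, 2)), -1) = Pow(Add(-46134, 97969), -1) = Pow(51835, -1) = Rational(1, 51835)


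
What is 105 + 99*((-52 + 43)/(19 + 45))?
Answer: 5829/64 ≈ 91.078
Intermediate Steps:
105 + 99*((-52 + 43)/(19 + 45)) = 105 + 99*(-9/64) = 105 - 891/64 = 5829/64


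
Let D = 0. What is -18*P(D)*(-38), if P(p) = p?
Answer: 0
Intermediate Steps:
-18*P(D)*(-38) = -18*0*(-38) = 0*(-38) = 0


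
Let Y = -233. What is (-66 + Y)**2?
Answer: 89401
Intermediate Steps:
(-66 + Y)**2 = (-66 - 233)**2 = (-299)**2 = 89401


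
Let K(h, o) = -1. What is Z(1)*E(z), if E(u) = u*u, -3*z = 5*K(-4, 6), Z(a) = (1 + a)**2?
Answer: 100/9 ≈ 11.111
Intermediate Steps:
z = 5/3 (z = -5*(-1)/3 = -1/3*(-5) = 5/3 ≈ 1.6667)
E(u) = u**2
Z(1)*E(z) = (1 + 1)**2*(5/3)**2 = 2**2*(25/9) = 4*(25/9) = 100/9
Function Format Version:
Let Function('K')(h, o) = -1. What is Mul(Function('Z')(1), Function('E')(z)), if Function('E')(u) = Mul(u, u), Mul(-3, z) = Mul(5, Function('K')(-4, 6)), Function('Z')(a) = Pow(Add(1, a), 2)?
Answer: Rational(100, 9) ≈ 11.111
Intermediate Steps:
z = Rational(5, 3) (z = Mul(Rational(-1, 3), Mul(5, -1)) = Mul(Rational(-1, 3), -5) = Rational(5, 3) ≈ 1.6667)
Function('E')(u) = Pow(u, 2)
Mul(Function('Z')(1), Function('E')(z)) = Mul(Pow(Add(1, 1), 2), Pow(Rational(5, 3), 2)) = Mul(Pow(2, 2), Rational(25, 9)) = Mul(4, Rational(25, 9)) = Rational(100, 9)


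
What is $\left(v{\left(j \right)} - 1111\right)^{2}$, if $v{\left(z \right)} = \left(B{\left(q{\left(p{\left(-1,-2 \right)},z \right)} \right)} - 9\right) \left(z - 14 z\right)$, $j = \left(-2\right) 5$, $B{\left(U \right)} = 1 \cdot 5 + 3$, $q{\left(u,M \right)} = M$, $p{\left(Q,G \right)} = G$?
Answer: $1540081$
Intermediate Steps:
$B{\left(U \right)} = 8$ ($B{\left(U \right)} = 5 + 3 = 8$)
$j = -10$
$v{\left(z \right)} = 13 z$ ($v{\left(z \right)} = \left(8 - 9\right) \left(z - 14 z\right) = - \left(-13\right) z = 13 z$)
$\left(v{\left(j \right)} - 1111\right)^{2} = \left(13 \left(-10\right) - 1111\right)^{2} = \left(-130 - 1111\right)^{2} = \left(-1241\right)^{2} = 1540081$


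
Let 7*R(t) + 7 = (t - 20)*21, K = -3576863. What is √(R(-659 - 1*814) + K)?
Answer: 3*I*√397927 ≈ 1892.4*I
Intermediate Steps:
R(t) = -61 + 3*t (R(t) = -1 + ((t - 20)*21)/7 = -1 + ((-20 + t)*21)/7 = -1 + (-420 + 21*t)/7 = -1 + (-60 + 3*t) = -61 + 3*t)
√(R(-659 - 1*814) + K) = √((-61 + 3*(-659 - 1*814)) - 3576863) = √((-61 + 3*(-659 - 814)) - 3576863) = √((-61 + 3*(-1473)) - 3576863) = √((-61 - 4419) - 3576863) = √(-4480 - 3576863) = √(-3581343) = 3*I*√397927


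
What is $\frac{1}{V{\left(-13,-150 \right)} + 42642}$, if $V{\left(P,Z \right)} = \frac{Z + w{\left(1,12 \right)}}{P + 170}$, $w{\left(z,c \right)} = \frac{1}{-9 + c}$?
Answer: $\frac{471}{20083933} \approx 2.3452 \cdot 10^{-5}$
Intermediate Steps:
$V{\left(P,Z \right)} = \frac{\frac{1}{3} + Z}{170 + P}$ ($V{\left(P,Z \right)} = \frac{Z + \frac{1}{-9 + 12}}{P + 170} = \frac{Z + \frac{1}{3}}{170 + P} = \frac{\frac{1}{3} + Z}{170 + P}$)
$\frac{1}{V{\left(-13,-150 \right)} + 42642} = \frac{1}{\frac{\frac{1}{3} - 150}{170 - 13} + 42642} = \frac{1}{\frac{1}{157} \left(- \frac{449}{3}\right) + 42642} = \frac{1}{- \frac{449}{471} + 42642} = \frac{1}{\frac{20083933}{471}} = \frac{471}{20083933}$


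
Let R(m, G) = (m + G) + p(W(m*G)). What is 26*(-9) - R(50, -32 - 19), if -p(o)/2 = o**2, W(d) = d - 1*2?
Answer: 13025175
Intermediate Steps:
W(d) = -2 + d (W(d) = d - 2 = -2 + d)
p(o) = -2*o**2
R(m, G) = G + m - 2*(-2 + G*m)**2 (R(m, G) = (m + G) - 2*(-2 + m*G)**2 = (G + m) - 2*(-2 + G*m)**2 = G + m - 2*(-2 + G*m)**2)
26*(-9) - R(50, -32 - 19) = 26*(-9) - ((-32 - 19) + 50 - 2*(-2 + (-32 - 19)*50)**2) = -234 - (-51 + 50 - 2*(-2 - 51*50)**2) = -234 - (-51 + 50 - 2*(-2 - 2550)**2) = -234 - (-51 + 50 - 2*(-2552)**2) = -234 - (-51 + 50 - 2*6512704) = -234 - (-51 + 50 - 13025408) = -234 - 1*(-13025409) = -234 + 13025409 = 13025175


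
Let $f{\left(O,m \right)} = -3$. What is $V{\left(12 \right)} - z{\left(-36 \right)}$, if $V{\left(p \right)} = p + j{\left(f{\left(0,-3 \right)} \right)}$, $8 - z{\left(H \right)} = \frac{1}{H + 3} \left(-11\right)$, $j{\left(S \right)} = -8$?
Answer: $- \frac{11}{3} \approx -3.6667$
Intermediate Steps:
$z{\left(H \right)} = 8 + \frac{11}{3 + H}$ ($z{\left(H \right)} = 8 - \frac{1}{H + 3} \left(-11\right) = 8 - \frac{1}{3 + H} \left(-11\right) = 8 - - \frac{11}{3 + H} = 8 + \frac{11}{3 + H}$)
$V{\left(p \right)} = -8 + p$ ($V{\left(p \right)} = p - 8 = -8 + p$)
$V{\left(12 \right)} - z{\left(-36 \right)} = \left(-8 + 12\right) - \frac{35 + 8 \left(-36\right)}{3 - 36} = 4 - \frac{35 - 288}{-33} = 4 - \left(- \frac{1}{33}\right) \left(-253\right) = 4 - \frac{23}{3} = - \frac{11}{3}$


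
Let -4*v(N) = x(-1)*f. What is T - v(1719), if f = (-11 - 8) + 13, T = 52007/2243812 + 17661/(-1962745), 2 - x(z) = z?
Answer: -19755690012247/4404030783940 ≈ -4.4858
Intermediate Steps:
x(z) = 2 - z
T = 62448515483/4404030783940 (T = 52007*(1/2243812) + 17661*(-1/1962745) = 52007/2243812 - 17661/1962745 = 62448515483/4404030783940 ≈ 0.014180)
f = -6 (f = -19 + 13 = -6)
v(N) = 9/2 (v(N) = -(2 - 1*(-1))*(-6)/4 = -(2 + 1)*(-6)/4 = -3*(-6)/4 = -¼*(-18) = 9/2)
T - v(1719) = 62448515483/4404030783940 - 1*9/2 = 62448515483/4404030783940 - 9/2 = -19755690012247/4404030783940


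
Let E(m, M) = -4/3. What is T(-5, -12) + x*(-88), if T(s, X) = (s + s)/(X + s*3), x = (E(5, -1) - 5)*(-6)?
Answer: -90278/27 ≈ -3343.6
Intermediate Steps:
E(m, M) = -4/3 (E(m, M) = -4*⅓ = -4/3)
x = 38 (x = (-4/3 - 5)*(-6) = -19/3*(-6) = 38)
T(s, X) = 2*s/(X + 3*s) (T(s, X) = (2*s)/(X + 3*s) = 2*s/(X + 3*s))
T(-5, -12) + x*(-88) = 2*(-5)/(-12 + 3*(-5)) + 38*(-88) = 2*(-5)/(-12 - 15) - 3344 = 2*(-5)/(-27) - 3344 = 2*(-5)*(-1/27) - 3344 = 10/27 - 3344 = -90278/27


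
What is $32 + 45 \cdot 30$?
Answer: $1382$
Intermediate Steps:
$32 + 45 \cdot 30 = 32 + 1350 = 1382$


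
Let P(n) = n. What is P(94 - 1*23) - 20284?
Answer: -20213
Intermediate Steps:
P(94 - 1*23) - 20284 = (94 - 1*23) - 20284 = (94 - 23) - 20284 = 71 - 20284 = -20213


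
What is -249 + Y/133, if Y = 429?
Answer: -32688/133 ≈ -245.77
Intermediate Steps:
-249 + Y/133 = -249 + 429/133 = -32688/133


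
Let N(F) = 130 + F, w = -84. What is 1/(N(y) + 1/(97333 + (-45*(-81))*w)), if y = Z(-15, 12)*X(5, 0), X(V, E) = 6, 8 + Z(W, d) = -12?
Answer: 208847/2088469 ≈ 0.10000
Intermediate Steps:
Z(W, d) = -20 (Z(W, d) = -8 - 12 = -20)
y = -120 (y = -20*6 = -120)
1/(N(y) + 1/(97333 + (-45*(-81))*w)) = 1/((130 - 120) + 1/(97333 - 45*(-81)*(-84))) = 1/(10 + 1/(97333 + 3645*(-84))) = 1/(10 + 1/(97333 - 306180)) = 1/(10 + 1/(-208847)) = 1/(10 - 1/208847) = 1/(2088469/208847) = 208847/2088469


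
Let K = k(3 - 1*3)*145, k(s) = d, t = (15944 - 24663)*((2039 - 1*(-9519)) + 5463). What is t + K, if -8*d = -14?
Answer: -593623381/4 ≈ -1.4841e+8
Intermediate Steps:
d = 7/4 (d = -⅛*(-14) = 7/4 ≈ 1.7500)
t = -148406099 (t = -8719*((2039 + 9519) + 5463) = -8719*(11558 + 5463) = -8719*17021 = -148406099)
k(s) = 7/4
K = 1015/4 (K = (7/4)*145 = 1015/4 ≈ 253.75)
t + K = -148406099 + 1015/4 = -593623381/4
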